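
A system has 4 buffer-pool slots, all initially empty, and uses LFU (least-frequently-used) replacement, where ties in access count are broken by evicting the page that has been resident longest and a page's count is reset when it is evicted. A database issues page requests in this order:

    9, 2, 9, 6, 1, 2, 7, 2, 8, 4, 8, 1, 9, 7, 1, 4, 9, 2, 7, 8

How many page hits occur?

9 → miss, frames (9)
2 → miss, frames (9 2)
9 → hit
6 → miss, frames (9 2 6)
1 → miss, frames (9 2 6 1)
2 → hit
7 → miss, evict 6, frames (9 2 1 7)
2 → hit
8 → miss, evict 1, frames (9 2 7 8)
4 → miss, evict 7, frames (9 2 8 4)
8 → hit
1 → miss, evict 4, frames (9 2 8 1)
9 → hit
7 → miss, evict 1, frames (9 2 8 7)
1 → miss, evict 7, frames (9 2 8 1)
4 → miss, evict 1, frames (9 2 8 4)
9 → hit
2 → hit
7 → miss, evict 4, frames (9 2 8 7)
8 → hit
Hits: 8.

8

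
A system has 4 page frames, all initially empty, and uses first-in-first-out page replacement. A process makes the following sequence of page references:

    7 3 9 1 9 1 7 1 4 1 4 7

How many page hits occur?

7: miss, frames {7}
3: miss, frames {7,3}
9: miss, frames {7,3,9}
1: miss, frames {7,3,9,1}
9: hit
1: hit
7: hit
1: hit
4: miss, evict 7, frames {3,9,1,4}
1: hit
4: hit
7: miss, evict 3, frames {9,1,4,7}
Hits: 6.

6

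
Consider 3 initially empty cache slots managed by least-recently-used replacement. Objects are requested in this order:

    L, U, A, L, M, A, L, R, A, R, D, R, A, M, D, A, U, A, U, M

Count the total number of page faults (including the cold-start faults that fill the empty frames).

10

L: miss, frames {L}
U: miss, frames {L,U}
A: miss, frames {L,U,A}
L: hit
M: miss, evict U, frames {A,L,M}
A: hit
L: hit
R: miss, evict M, frames {A,L,R}
A: hit
R: hit
D: miss, evict L, frames {A,R,D}
R: hit
A: hit
M: miss, evict D, frames {R,A,M}
D: miss, evict R, frames {A,M,D}
A: hit
U: miss, evict M, frames {D,A,U}
A: hit
U: hit
M: miss, evict D, frames {A,U,M}
Page faults: 10.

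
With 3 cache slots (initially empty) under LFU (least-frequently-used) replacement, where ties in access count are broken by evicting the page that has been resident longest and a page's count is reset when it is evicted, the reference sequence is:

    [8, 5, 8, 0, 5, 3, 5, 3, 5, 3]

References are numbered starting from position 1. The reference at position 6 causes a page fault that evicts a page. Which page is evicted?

0

pos 1: 8 -> miss, frames (8)
pos 2: 5 -> miss, frames (8 5)
pos 3: 8 -> hit
pos 4: 0 -> miss, frames (8 5 0)
pos 5: 5 -> hit
pos 6: 3 -> miss, evict 0, frames (8 5 3)
At position 6, page 0 is evicted.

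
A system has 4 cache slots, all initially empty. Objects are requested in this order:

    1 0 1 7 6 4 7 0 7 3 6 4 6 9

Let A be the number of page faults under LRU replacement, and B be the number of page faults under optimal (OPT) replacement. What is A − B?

3

Under LRU: F F . F F F . F . F F F . F → 10 faults.
Under OPT: F F . F F F . . . F . . . F → 7 faults.
A − B = 10 − 7 = 3.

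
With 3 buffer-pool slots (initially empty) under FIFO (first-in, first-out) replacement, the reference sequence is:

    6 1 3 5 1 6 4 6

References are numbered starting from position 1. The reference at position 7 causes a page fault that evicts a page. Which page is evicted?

pos 1: 6 -> fault, frames (6)
pos 2: 1 -> fault, frames (6 1)
pos 3: 3 -> fault, frames (6 1 3)
pos 4: 5 -> fault, evict 6, frames (1 3 5)
pos 5: 1 -> hit
pos 6: 6 -> fault, evict 1, frames (3 5 6)
pos 7: 4 -> fault, evict 3, frames (5 6 4)
At position 7, page 3 is evicted.

3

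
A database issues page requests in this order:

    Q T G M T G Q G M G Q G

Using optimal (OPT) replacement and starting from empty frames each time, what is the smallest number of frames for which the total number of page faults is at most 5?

3

f=1: 12 faults
f=2: 8 faults
f=3: 5 faults
f=4: 4 faults
Smallest f with faults ≤ 5 is 3.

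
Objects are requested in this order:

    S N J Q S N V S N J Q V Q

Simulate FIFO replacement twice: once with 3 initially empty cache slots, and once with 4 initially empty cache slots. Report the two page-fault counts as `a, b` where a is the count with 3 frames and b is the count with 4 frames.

3 frames: F F F F F F F . . F F . . → 9 faults.
4 frames: F F F F . . F F F F F F . → 10 faults.
10 > 9: adding a frame increased faults — Belady's anomaly.

9, 10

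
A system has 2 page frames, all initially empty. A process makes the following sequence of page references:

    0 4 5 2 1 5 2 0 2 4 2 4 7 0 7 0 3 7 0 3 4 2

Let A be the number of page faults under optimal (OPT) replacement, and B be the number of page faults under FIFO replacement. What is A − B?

-4

Under OPT: F F F F F . F F . F . . F F . . F . F . F F → 14 faults.
Under FIFO: F F F F F F F F . F F . F F . . F F F F F F → 18 faults.
A − B = 14 − 18 = -4.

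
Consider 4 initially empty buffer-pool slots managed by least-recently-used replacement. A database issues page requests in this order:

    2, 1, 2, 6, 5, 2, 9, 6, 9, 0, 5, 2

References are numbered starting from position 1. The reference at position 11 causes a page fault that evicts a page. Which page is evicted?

2

pos 1: 2: miss, frames {2}
pos 2: 1: miss, frames {2,1}
pos 3: 2: hit
pos 4: 6: miss, frames {1,2,6}
pos 5: 5: miss, frames {1,2,6,5}
pos 6: 2: hit
pos 7: 9: miss, evict 1, frames {6,5,2,9}
pos 8: 6: hit
pos 9: 9: hit
pos 10: 0: miss, evict 5, frames {2,6,9,0}
pos 11: 5: miss, evict 2, frames {6,9,0,5}
At position 11, page 2 is evicted.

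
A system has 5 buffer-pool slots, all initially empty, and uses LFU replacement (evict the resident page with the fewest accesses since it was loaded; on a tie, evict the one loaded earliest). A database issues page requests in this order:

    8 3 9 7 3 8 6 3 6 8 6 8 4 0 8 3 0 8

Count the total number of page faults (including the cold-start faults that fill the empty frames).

8 -> miss, frames (8)
3 -> miss, frames (8 3)
9 -> miss, frames (8 3 9)
7 -> miss, frames (8 3 9 7)
3 -> hit
8 -> hit
6 -> miss, frames (8 3 9 7 6)
3 -> hit
6 -> hit
8 -> hit
6 -> hit
8 -> hit
4 -> miss, evict 9, frames (8 3 7 6 4)
0 -> miss, evict 7, frames (8 3 6 4 0)
8 -> hit
3 -> hit
0 -> hit
8 -> hit
Page faults: 7.

7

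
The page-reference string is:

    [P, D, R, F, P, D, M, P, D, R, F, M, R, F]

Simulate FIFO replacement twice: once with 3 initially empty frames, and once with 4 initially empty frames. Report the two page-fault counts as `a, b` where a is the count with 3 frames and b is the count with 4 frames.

9, 10

3 frames: F F F F F F F . . F F . . . → 9 faults.
4 frames: F F F F . . F F F F F F . . → 10 faults.
10 > 9: adding a frame increased faults — Belady's anomaly.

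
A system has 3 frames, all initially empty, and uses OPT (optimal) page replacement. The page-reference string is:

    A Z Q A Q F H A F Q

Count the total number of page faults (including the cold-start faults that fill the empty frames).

6

A: miss, frames [A]
Z: miss, frames [A, Z]
Q: miss, frames [A, Z, Q]
A: hit
Q: hit
F: miss, evict Z, frames [A, Q, F]
H: miss, evict Q, frames [A, F, H]
A: hit
F: hit
Q: miss, evict H, frames [A, F, Q]
Page faults: 6.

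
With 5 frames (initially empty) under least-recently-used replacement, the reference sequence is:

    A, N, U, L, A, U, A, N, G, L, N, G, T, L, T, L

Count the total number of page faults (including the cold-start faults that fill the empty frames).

A → miss, frames [A]
N → miss, frames [A, N]
U → miss, frames [A, N, U]
L → miss, frames [A, N, U, L]
A → hit
U → hit
A → hit
N → hit
G → miss, frames [L, U, A, N, G]
L → hit
N → hit
G → hit
T → miss, evict U, frames [A, L, N, G, T]
L → hit
T → hit
L → hit
Page faults: 6.

6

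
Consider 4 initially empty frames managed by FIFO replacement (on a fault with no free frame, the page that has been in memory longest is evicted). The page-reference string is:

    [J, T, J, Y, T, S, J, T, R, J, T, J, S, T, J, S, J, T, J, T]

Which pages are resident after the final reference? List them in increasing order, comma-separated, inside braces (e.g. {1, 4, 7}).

J: miss, frames (J)
T: miss, frames (J T)
J: hit
Y: miss, frames (J T Y)
T: hit
S: miss, frames (J T Y S)
J: hit
T: hit
R: miss, evict J, frames (T Y S R)
J: miss, evict T, frames (Y S R J)
T: miss, evict Y, frames (S R J T)
J: hit
S: hit
T: hit
J: hit
S: hit
J: hit
T: hit
J: hit
T: hit

{J, R, S, T}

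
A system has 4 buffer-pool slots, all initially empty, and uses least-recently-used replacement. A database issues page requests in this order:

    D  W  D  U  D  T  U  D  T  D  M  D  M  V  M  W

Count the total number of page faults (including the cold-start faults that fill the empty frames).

D -> miss, frames {D}
W -> miss, frames {D,W}
D -> hit
U -> miss, frames {W,D,U}
D -> hit
T -> miss, frames {W,U,D,T}
U -> hit
D -> hit
T -> hit
D -> hit
M -> miss, evict W, frames {U,T,D,M}
D -> hit
M -> hit
V -> miss, evict U, frames {T,D,M,V}
M -> hit
W -> miss, evict T, frames {D,V,M,W}
Page faults: 7.

7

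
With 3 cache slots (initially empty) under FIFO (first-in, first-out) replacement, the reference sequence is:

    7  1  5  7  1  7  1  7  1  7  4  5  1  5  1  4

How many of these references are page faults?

4

7 → miss, frames {7}
1 → miss, frames {7,1}
5 → miss, frames {7,1,5}
7 → hit
1 → hit
7 → hit
1 → hit
7 → hit
1 → hit
7 → hit
4 → miss, evict 7, frames {1,5,4}
5 → hit
1 → hit
5 → hit
1 → hit
4 → hit
Page faults: 4.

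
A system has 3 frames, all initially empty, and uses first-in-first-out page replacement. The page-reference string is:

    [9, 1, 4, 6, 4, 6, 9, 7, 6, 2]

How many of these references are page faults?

9 → miss, frames (9)
1 → miss, frames (9 1)
4 → miss, frames (9 1 4)
6 → miss, evict 9, frames (1 4 6)
4 → hit
6 → hit
9 → miss, evict 1, frames (4 6 9)
7 → miss, evict 4, frames (6 9 7)
6 → hit
2 → miss, evict 6, frames (9 7 2)
Page faults: 7.

7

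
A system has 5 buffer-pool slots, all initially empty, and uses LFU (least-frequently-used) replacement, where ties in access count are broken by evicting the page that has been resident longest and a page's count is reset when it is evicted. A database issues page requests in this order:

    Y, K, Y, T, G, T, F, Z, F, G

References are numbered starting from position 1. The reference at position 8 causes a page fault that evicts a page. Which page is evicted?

K

pos 1: Y → miss, frames [Y]
pos 2: K → miss, frames [Y, K]
pos 3: Y → hit
pos 4: T → miss, frames [Y, K, T]
pos 5: G → miss, frames [Y, K, T, G]
pos 6: T → hit
pos 7: F → miss, frames [Y, K, T, G, F]
pos 8: Z → miss, evict K, frames [Y, T, G, F, Z]
At position 8, page K is evicted.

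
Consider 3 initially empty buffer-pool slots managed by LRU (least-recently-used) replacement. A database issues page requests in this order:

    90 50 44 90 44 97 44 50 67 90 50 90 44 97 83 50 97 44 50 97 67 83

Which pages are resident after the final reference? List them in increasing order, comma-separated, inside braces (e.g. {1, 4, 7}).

{67, 83, 97}

90 → miss, frames [90]
50 → miss, frames [90, 50]
44 → miss, frames [90, 50, 44]
90 → hit
44 → hit
97 → miss, evict 50, frames [90, 44, 97]
44 → hit
50 → miss, evict 90, frames [97, 44, 50]
67 → miss, evict 97, frames [44, 50, 67]
90 → miss, evict 44, frames [50, 67, 90]
50 → hit
90 → hit
44 → miss, evict 67, frames [50, 90, 44]
97 → miss, evict 50, frames [90, 44, 97]
83 → miss, evict 90, frames [44, 97, 83]
50 → miss, evict 44, frames [97, 83, 50]
97 → hit
44 → miss, evict 83, frames [50, 97, 44]
50 → hit
97 → hit
67 → miss, evict 44, frames [50, 97, 67]
83 → miss, evict 50, frames [97, 67, 83]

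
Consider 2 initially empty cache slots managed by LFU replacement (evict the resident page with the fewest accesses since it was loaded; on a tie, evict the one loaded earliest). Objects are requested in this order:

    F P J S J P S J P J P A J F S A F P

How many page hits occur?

F -> fault, frames {F}
P -> fault, frames {F,P}
J -> fault, evict F, frames {P,J}
S -> fault, evict P, frames {J,S}
J -> hit
P -> fault, evict S, frames {J,P}
S -> fault, evict P, frames {J,S}
J -> hit
P -> fault, evict S, frames {J,P}
J -> hit
P -> hit
A -> fault, evict P, frames {J,A}
J -> hit
F -> fault, evict A, frames {J,F}
S -> fault, evict F, frames {J,S}
A -> fault, evict S, frames {J,A}
F -> fault, evict A, frames {J,F}
P -> fault, evict F, frames {J,P}
Hits: 5.

5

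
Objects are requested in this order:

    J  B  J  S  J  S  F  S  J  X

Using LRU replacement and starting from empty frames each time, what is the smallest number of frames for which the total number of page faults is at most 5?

3

f=1: 10 faults
f=2: 6 faults
f=3: 5 faults
f=4: 5 faults
f=5: 5 faults
Smallest f with faults ≤ 5 is 3.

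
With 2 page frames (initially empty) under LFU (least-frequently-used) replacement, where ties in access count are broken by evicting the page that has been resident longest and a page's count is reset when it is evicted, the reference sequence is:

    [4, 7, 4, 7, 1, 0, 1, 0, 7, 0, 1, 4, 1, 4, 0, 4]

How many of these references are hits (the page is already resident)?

4

4 → fault, frames [4]
7 → fault, frames [4, 7]
4 → hit
7 → hit
1 → fault, evict 4, frames [7, 1]
0 → fault, evict 1, frames [7, 0]
1 → fault, evict 0, frames [7, 1]
0 → fault, evict 1, frames [7, 0]
7 → hit
0 → hit
1 → fault, evict 0, frames [7, 1]
4 → fault, evict 1, frames [7, 4]
1 → fault, evict 4, frames [7, 1]
4 → fault, evict 1, frames [7, 4]
0 → fault, evict 4, frames [7, 0]
4 → fault, evict 0, frames [7, 4]
Hits: 4.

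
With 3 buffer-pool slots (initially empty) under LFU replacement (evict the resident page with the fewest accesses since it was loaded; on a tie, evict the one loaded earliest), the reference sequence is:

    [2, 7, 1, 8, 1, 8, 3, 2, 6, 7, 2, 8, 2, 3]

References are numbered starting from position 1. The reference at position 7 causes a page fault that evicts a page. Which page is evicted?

pos 1: 2 → miss, frames {2}
pos 2: 7 → miss, frames {2,7}
pos 3: 1 → miss, frames {2,7,1}
pos 4: 8 → miss, evict 2, frames {7,1,8}
pos 5: 1 → hit
pos 6: 8 → hit
pos 7: 3 → miss, evict 7, frames {1,8,3}
At position 7, page 7 is evicted.

7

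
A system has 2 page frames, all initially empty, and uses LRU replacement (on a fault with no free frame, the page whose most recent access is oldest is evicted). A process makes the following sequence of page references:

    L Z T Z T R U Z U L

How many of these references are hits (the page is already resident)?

L → miss, frames {L}
Z → miss, frames {L,Z}
T → miss, evict L, frames {Z,T}
Z → hit
T → hit
R → miss, evict Z, frames {T,R}
U → miss, evict T, frames {R,U}
Z → miss, evict R, frames {U,Z}
U → hit
L → miss, evict Z, frames {U,L}
Hits: 3.

3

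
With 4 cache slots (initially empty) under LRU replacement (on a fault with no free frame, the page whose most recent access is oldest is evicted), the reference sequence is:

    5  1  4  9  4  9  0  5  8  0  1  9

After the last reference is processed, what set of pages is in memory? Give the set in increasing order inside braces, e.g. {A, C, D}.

5: fault, frames {5}
1: fault, frames {5,1}
4: fault, frames {5,1,4}
9: fault, frames {5,1,4,9}
4: hit
9: hit
0: fault, evict 5, frames {1,4,9,0}
5: fault, evict 1, frames {4,9,0,5}
8: fault, evict 4, frames {9,0,5,8}
0: hit
1: fault, evict 9, frames {5,8,0,1}
9: fault, evict 5, frames {8,0,1,9}

{0, 1, 8, 9}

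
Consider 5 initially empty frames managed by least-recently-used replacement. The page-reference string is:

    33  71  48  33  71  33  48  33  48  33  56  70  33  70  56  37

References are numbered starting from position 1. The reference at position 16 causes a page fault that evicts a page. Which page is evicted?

71

pos 1: 33 → miss, frames [33]
pos 2: 71 → miss, frames [33, 71]
pos 3: 48 → miss, frames [33, 71, 48]
pos 4: 33 → hit
pos 5: 71 → hit
pos 6: 33 → hit
pos 7: 48 → hit
pos 8: 33 → hit
pos 9: 48 → hit
pos 10: 33 → hit
pos 11: 56 → miss, frames [71, 48, 33, 56]
pos 12: 70 → miss, frames [71, 48, 33, 56, 70]
pos 13: 33 → hit
pos 14: 70 → hit
pos 15: 56 → hit
pos 16: 37 → miss, evict 71, frames [48, 33, 70, 56, 37]
At position 16, page 71 is evicted.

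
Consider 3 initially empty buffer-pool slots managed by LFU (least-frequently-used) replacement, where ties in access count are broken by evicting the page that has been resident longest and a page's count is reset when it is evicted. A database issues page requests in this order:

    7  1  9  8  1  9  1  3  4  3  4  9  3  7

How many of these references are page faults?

7 -> fault, frames [7]
1 -> fault, frames [7, 1]
9 -> fault, frames [7, 1, 9]
8 -> fault, evict 7, frames [1, 9, 8]
1 -> hit
9 -> hit
1 -> hit
3 -> fault, evict 8, frames [1, 9, 3]
4 -> fault, evict 3, frames [1, 9, 4]
3 -> fault, evict 4, frames [1, 9, 3]
4 -> fault, evict 3, frames [1, 9, 4]
9 -> hit
3 -> fault, evict 4, frames [1, 9, 3]
7 -> fault, evict 3, frames [1, 9, 7]
Page faults: 10.

10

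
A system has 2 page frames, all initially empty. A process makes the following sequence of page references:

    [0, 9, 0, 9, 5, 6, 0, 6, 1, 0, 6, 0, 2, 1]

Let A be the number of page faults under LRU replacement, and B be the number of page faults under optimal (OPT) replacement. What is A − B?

2

Under LRU: F F . . F F F . F F F . F F → 10 faults.
Under OPT: F F . . F F . . F . F . F F → 8 faults.
A − B = 10 − 8 = 2.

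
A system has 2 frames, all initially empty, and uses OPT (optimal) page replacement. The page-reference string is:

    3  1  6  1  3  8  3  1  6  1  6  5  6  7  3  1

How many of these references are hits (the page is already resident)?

5

3: fault, frames (3)
1: fault, frames (3 1)
6: fault, evict 3, frames (1 6)
1: hit
3: fault, evict 6, frames (1 3)
8: fault, evict 1, frames (3 8)
3: hit
1: fault, evict 8, frames (3 1)
6: fault, evict 3, frames (1 6)
1: hit
6: hit
5: fault, evict 1, frames (6 5)
6: hit
7: fault, evict 5, frames (6 7)
3: fault, evict 7, frames (6 3)
1: fault, evict 3, frames (6 1)
Hits: 5.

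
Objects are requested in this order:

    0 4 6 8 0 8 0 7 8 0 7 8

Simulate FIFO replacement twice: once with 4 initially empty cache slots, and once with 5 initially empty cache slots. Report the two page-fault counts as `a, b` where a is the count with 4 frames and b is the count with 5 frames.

4 frames: F F F F . . . F . F . . → 6 faults.
5 frames: F F F F . . . F . . . . → 5 faults.
5 < 6: adding a frame reduced faults, as is typical.

6, 5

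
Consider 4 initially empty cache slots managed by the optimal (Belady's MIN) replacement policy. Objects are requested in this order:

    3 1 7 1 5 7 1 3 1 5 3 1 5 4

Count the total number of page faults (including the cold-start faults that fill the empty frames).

3 → miss, frames [3]
1 → miss, frames [3, 1]
7 → miss, frames [3, 1, 7]
1 → hit
5 → miss, frames [3, 1, 7, 5]
7 → hit
1 → hit
3 → hit
1 → hit
5 → hit
3 → hit
1 → hit
5 → hit
4 → miss, evict 5, frames [3, 1, 7, 4]
Page faults: 5.

5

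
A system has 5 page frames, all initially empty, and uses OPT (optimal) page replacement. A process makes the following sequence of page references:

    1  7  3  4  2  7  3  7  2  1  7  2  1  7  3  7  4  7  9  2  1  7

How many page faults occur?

1 -> fault, frames (1)
7 -> fault, frames (1 7)
3 -> fault, frames (1 7 3)
4 -> fault, frames (1 7 3 4)
2 -> fault, frames (1 7 3 4 2)
7 -> hit
3 -> hit
7 -> hit
2 -> hit
1 -> hit
7 -> hit
2 -> hit
1 -> hit
7 -> hit
3 -> hit
7 -> hit
4 -> hit
7 -> hit
9 -> fault, evict 4, frames (1 7 3 2 9)
2 -> hit
1 -> hit
7 -> hit
Page faults: 6.

6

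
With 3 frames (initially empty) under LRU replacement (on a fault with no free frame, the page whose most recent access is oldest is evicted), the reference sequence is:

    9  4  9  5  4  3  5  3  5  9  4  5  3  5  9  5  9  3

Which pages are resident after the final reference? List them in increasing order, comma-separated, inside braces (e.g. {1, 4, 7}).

9 -> fault, frames (9)
4 -> fault, frames (9 4)
9 -> hit
5 -> fault, frames (4 9 5)
4 -> hit
3 -> fault, evict 9, frames (5 4 3)
5 -> hit
3 -> hit
5 -> hit
9 -> fault, evict 4, frames (3 5 9)
4 -> fault, evict 3, frames (5 9 4)
5 -> hit
3 -> fault, evict 9, frames (4 5 3)
5 -> hit
9 -> fault, evict 4, frames (3 5 9)
5 -> hit
9 -> hit
3 -> hit

{3, 5, 9}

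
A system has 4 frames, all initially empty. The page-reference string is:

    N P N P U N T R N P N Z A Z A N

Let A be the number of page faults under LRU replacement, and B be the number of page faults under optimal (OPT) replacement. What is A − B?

1

Under LRU: F F . . F . F F . F . F F . . . → 8 faults.
Under OPT: F F . . F . F F . . . F F . . . → 7 faults.
A − B = 8 − 7 = 1.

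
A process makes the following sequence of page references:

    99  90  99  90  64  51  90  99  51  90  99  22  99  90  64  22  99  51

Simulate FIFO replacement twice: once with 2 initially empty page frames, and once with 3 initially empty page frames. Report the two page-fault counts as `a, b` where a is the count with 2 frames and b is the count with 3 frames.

2 frames: F F . . F F F F F F F F . F F F F F → 15 faults.
3 frames: F F . . F F . F . F . F . . F . F F → 10 faults.
10 < 15: adding a frame reduced faults, as is typical.

15, 10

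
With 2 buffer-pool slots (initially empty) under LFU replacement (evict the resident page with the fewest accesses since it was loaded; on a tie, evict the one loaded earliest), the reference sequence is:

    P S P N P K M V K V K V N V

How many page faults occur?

P → miss, frames (P)
S → miss, frames (P S)
P → hit
N → miss, evict S, frames (P N)
P → hit
K → miss, evict N, frames (P K)
M → miss, evict K, frames (P M)
V → miss, evict M, frames (P V)
K → miss, evict V, frames (P K)
V → miss, evict K, frames (P V)
K → miss, evict V, frames (P K)
V → miss, evict K, frames (P V)
N → miss, evict V, frames (P N)
V → miss, evict N, frames (P V)
Page faults: 12.

12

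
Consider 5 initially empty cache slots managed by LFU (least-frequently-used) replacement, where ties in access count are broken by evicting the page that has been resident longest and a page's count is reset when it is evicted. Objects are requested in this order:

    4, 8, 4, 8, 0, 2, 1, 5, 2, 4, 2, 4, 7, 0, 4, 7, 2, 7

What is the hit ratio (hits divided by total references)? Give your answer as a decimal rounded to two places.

0.56

4: miss, frames {4}
8: miss, frames {4,8}
4: hit
8: hit
0: miss, frames {4,8,0}
2: miss, frames {4,8,0,2}
1: miss, frames {4,8,0,2,1}
5: miss, evict 0, frames {4,8,2,1,5}
2: hit
4: hit
2: hit
4: hit
7: miss, evict 1, frames {4,8,2,5,7}
0: miss, evict 5, frames {4,8,2,7,0}
4: hit
7: hit
2: hit
7: hit
Hits: 10 of 18 references → 10/18 = 0.5556.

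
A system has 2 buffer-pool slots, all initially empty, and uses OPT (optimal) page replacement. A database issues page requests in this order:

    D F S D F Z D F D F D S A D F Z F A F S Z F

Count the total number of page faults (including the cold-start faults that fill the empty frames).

D → miss, frames (D)
F → miss, frames (D F)
S → miss, evict F, frames (D S)
D → hit
F → miss, evict S, frames (D F)
Z → miss, evict F, frames (D Z)
D → hit
F → miss, evict Z, frames (D F)
D → hit
F → hit
D → hit
S → miss, evict F, frames (D S)
A → miss, evict S, frames (D A)
D → hit
F → miss, evict D, frames (A F)
Z → miss, evict A, frames (F Z)
F → hit
A → miss, evict Z, frames (F A)
F → hit
S → miss, evict A, frames (F S)
Z → miss, evict S, frames (F Z)
F → hit
Page faults: 13.

13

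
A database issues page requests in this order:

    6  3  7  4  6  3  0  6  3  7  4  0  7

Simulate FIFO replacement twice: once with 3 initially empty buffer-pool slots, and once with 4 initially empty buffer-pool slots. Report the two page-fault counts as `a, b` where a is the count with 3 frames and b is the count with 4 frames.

3 frames: F F F F F F F . . F F . . → 9 faults.
4 frames: F F F F . . F F F F F F . → 10 faults.
10 > 9: adding a frame increased faults — Belady's anomaly.

9, 10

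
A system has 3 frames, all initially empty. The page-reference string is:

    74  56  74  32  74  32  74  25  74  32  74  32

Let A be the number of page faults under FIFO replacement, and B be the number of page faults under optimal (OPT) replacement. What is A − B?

1

Under FIFO: F F . F . . . F F . . . → 5 faults.
Under OPT: F F . F . . . F . . . . → 4 faults.
A − B = 5 − 4 = 1.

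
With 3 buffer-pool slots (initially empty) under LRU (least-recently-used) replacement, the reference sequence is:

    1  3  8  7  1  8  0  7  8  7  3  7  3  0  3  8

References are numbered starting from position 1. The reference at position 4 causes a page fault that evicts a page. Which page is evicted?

pos 1: 1: miss, frames {1}
pos 2: 3: miss, frames {1,3}
pos 3: 8: miss, frames {1,3,8}
pos 4: 7: miss, evict 1, frames {3,8,7}
At position 4, page 1 is evicted.

1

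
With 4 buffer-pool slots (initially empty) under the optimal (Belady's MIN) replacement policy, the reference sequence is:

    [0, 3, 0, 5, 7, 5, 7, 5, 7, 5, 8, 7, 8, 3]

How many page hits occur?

9

0: miss, frames [0]
3: miss, frames [0, 3]
0: hit
5: miss, frames [0, 3, 5]
7: miss, frames [0, 3, 5, 7]
5: hit
7: hit
5: hit
7: hit
5: hit
8: miss, evict 5, frames [0, 3, 7, 8]
7: hit
8: hit
3: hit
Hits: 9.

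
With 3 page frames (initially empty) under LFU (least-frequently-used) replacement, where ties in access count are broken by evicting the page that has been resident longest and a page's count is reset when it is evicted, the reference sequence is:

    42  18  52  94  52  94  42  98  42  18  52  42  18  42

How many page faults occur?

42 → miss, frames (42)
18 → miss, frames (42 18)
52 → miss, frames (42 18 52)
94 → miss, evict 42, frames (18 52 94)
52 → hit
94 → hit
42 → miss, evict 18, frames (52 94 42)
98 → miss, evict 42, frames (52 94 98)
42 → miss, evict 98, frames (52 94 42)
18 → miss, evict 42, frames (52 94 18)
52 → hit
42 → miss, evict 18, frames (52 94 42)
18 → miss, evict 42, frames (52 94 18)
42 → miss, evict 18, frames (52 94 42)
Page faults: 11.

11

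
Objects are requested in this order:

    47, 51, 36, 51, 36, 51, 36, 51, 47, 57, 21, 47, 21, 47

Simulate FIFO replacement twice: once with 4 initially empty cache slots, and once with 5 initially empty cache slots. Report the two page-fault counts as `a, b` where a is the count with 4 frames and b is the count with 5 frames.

6, 5

4 frames: F F F . . . . . . F F F . . → 6 faults.
5 frames: F F F . . . . . . F F . . . → 5 faults.
5 < 6: adding a frame reduced faults, as is typical.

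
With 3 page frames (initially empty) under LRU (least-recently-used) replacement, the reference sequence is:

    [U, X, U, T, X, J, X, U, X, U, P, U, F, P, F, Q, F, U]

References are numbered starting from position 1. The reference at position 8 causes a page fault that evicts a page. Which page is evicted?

pos 1: U → fault, frames (U)
pos 2: X → fault, frames (U X)
pos 3: U → hit
pos 4: T → fault, frames (X U T)
pos 5: X → hit
pos 6: J → fault, evict U, frames (T X J)
pos 7: X → hit
pos 8: U → fault, evict T, frames (J X U)
At position 8, page T is evicted.

T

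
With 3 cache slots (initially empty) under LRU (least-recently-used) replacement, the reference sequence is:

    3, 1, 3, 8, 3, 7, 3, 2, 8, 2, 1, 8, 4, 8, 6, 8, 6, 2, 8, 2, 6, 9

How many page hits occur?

3 → miss, frames [3]
1 → miss, frames [3, 1]
3 → hit
8 → miss, frames [1, 3, 8]
3 → hit
7 → miss, evict 1, frames [8, 3, 7]
3 → hit
2 → miss, evict 8, frames [7, 3, 2]
8 → miss, evict 7, frames [3, 2, 8]
2 → hit
1 → miss, evict 3, frames [8, 2, 1]
8 → hit
4 → miss, evict 2, frames [1, 8, 4]
8 → hit
6 → miss, evict 1, frames [4, 8, 6]
8 → hit
6 → hit
2 → miss, evict 4, frames [8, 6, 2]
8 → hit
2 → hit
6 → hit
9 → miss, evict 8, frames [2, 6, 9]
Hits: 11.

11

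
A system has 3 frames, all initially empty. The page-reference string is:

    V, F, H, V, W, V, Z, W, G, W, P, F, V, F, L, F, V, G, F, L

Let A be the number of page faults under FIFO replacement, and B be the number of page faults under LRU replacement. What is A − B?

2

Under FIFO: F F F . F F F . F F F F F . F . . F F . → 14 faults.
Under LRU: F F F . F . F . F . F F F . F . . F . F → 12 faults.
A − B = 14 − 12 = 2.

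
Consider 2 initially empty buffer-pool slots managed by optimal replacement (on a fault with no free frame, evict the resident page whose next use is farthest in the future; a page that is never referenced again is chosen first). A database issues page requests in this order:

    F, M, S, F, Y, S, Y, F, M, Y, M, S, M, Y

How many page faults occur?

8

F -> miss, frames {F}
M -> miss, frames {F,M}
S -> miss, evict M, frames {F,S}
F -> hit
Y -> miss, evict F, frames {S,Y}
S -> hit
Y -> hit
F -> miss, evict S, frames {Y,F}
M -> miss, evict F, frames {Y,M}
Y -> hit
M -> hit
S -> miss, evict Y, frames {M,S}
M -> hit
Y -> miss, evict S, frames {M,Y}
Page faults: 8.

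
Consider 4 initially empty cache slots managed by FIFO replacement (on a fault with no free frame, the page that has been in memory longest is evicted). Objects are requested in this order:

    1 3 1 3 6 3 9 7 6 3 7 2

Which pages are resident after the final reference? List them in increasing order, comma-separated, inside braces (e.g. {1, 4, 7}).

1 -> miss, frames [1]
3 -> miss, frames [1, 3]
1 -> hit
3 -> hit
6 -> miss, frames [1, 3, 6]
3 -> hit
9 -> miss, frames [1, 3, 6, 9]
7 -> miss, evict 1, frames [3, 6, 9, 7]
6 -> hit
3 -> hit
7 -> hit
2 -> miss, evict 3, frames [6, 9, 7, 2]

{2, 6, 7, 9}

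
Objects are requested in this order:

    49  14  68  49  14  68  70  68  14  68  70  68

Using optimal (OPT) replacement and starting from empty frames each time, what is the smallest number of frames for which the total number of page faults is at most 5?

3

f=1: 12 faults
f=2: 7 faults
f=3: 4 faults
f=4: 4 faults
Smallest f with faults ≤ 5 is 3.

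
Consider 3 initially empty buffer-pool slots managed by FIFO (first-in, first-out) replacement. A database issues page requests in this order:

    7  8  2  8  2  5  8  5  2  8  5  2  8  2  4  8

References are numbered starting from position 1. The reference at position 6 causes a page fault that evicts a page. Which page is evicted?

7

pos 1: 7: fault, frames (7)
pos 2: 8: fault, frames (7 8)
pos 3: 2: fault, frames (7 8 2)
pos 4: 8: hit
pos 5: 2: hit
pos 6: 5: fault, evict 7, frames (8 2 5)
At position 6, page 7 is evicted.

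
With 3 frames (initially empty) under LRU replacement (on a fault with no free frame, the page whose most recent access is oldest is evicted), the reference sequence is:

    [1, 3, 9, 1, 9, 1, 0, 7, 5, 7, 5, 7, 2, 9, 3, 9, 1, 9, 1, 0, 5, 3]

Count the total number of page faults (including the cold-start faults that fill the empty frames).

13

1 -> miss, frames [1]
3 -> miss, frames [1, 3]
9 -> miss, frames [1, 3, 9]
1 -> hit
9 -> hit
1 -> hit
0 -> miss, evict 3, frames [9, 1, 0]
7 -> miss, evict 9, frames [1, 0, 7]
5 -> miss, evict 1, frames [0, 7, 5]
7 -> hit
5 -> hit
7 -> hit
2 -> miss, evict 0, frames [5, 7, 2]
9 -> miss, evict 5, frames [7, 2, 9]
3 -> miss, evict 7, frames [2, 9, 3]
9 -> hit
1 -> miss, evict 2, frames [3, 9, 1]
9 -> hit
1 -> hit
0 -> miss, evict 3, frames [9, 1, 0]
5 -> miss, evict 9, frames [1, 0, 5]
3 -> miss, evict 1, frames [0, 5, 3]
Page faults: 13.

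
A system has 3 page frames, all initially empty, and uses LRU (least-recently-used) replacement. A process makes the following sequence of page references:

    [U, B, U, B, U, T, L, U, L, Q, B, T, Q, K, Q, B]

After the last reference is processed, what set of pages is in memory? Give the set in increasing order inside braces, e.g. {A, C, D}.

{B, K, Q}

U -> miss, frames {U}
B -> miss, frames {U,B}
U -> hit
B -> hit
U -> hit
T -> miss, frames {B,U,T}
L -> miss, evict B, frames {U,T,L}
U -> hit
L -> hit
Q -> miss, evict T, frames {U,L,Q}
B -> miss, evict U, frames {L,Q,B}
T -> miss, evict L, frames {Q,B,T}
Q -> hit
K -> miss, evict B, frames {T,Q,K}
Q -> hit
B -> miss, evict T, frames {K,Q,B}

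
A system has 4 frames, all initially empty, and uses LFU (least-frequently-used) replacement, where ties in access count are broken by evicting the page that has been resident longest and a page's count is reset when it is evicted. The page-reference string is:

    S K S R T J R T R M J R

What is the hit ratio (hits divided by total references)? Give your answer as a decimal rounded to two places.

0.42

S -> fault, frames {S}
K -> fault, frames {S,K}
S -> hit
R -> fault, frames {S,K,R}
T -> fault, frames {S,K,R,T}
J -> fault, evict K, frames {S,R,T,J}
R -> hit
T -> hit
R -> hit
M -> fault, evict J, frames {S,R,T,M}
J -> fault, evict M, frames {S,R,T,J}
R -> hit
Hits: 5 of 12 references → 5/12 = 0.4167.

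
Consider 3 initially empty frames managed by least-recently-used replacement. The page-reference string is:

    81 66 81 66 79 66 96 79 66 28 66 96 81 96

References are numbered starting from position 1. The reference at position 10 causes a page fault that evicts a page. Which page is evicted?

96

pos 1: 81 -> fault, frames [81]
pos 2: 66 -> fault, frames [81, 66]
pos 3: 81 -> hit
pos 4: 66 -> hit
pos 5: 79 -> fault, frames [81, 66, 79]
pos 6: 66 -> hit
pos 7: 96 -> fault, evict 81, frames [79, 66, 96]
pos 8: 79 -> hit
pos 9: 66 -> hit
pos 10: 28 -> fault, evict 96, frames [79, 66, 28]
At position 10, page 96 is evicted.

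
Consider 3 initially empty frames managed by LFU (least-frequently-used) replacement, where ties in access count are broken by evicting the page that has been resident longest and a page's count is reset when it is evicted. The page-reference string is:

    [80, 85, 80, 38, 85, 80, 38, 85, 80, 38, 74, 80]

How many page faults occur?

4

80 → fault, frames {80}
85 → fault, frames {80,85}
80 → hit
38 → fault, frames {80,85,38}
85 → hit
80 → hit
38 → hit
85 → hit
80 → hit
38 → hit
74 → fault, evict 85, frames {80,38,74}
80 → hit
Page faults: 4.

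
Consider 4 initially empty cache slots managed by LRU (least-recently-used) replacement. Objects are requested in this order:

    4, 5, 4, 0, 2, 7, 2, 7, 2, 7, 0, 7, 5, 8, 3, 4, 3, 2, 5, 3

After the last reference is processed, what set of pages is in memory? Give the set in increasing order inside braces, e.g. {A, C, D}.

{2, 3, 4, 5}

4: miss, frames {4}
5: miss, frames {4,5}
4: hit
0: miss, frames {5,4,0}
2: miss, frames {5,4,0,2}
7: miss, evict 5, frames {4,0,2,7}
2: hit
7: hit
2: hit
7: hit
0: hit
7: hit
5: miss, evict 4, frames {2,0,7,5}
8: miss, evict 2, frames {0,7,5,8}
3: miss, evict 0, frames {7,5,8,3}
4: miss, evict 7, frames {5,8,3,4}
3: hit
2: miss, evict 5, frames {8,4,3,2}
5: miss, evict 8, frames {4,3,2,5}
3: hit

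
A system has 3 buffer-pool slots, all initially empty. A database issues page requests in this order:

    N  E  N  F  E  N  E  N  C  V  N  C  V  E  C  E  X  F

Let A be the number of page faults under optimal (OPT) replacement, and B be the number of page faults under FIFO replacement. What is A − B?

-2

Under OPT: F F . F . . . . F F . . . F . . F F → 8 faults.
Under FIFO: F F . F . . . . F F F . . F F . F F → 10 faults.
A − B = 8 − 10 = -2.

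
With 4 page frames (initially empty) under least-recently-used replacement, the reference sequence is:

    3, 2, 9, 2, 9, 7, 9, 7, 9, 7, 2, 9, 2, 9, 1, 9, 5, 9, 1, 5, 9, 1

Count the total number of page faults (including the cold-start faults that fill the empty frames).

3: fault, frames [3]
2: fault, frames [3, 2]
9: fault, frames [3, 2, 9]
2: hit
9: hit
7: fault, frames [3, 2, 9, 7]
9: hit
7: hit
9: hit
7: hit
2: hit
9: hit
2: hit
9: hit
1: fault, evict 3, frames [7, 2, 9, 1]
9: hit
5: fault, evict 7, frames [2, 1, 9, 5]
9: hit
1: hit
5: hit
9: hit
1: hit
Page faults: 6.

6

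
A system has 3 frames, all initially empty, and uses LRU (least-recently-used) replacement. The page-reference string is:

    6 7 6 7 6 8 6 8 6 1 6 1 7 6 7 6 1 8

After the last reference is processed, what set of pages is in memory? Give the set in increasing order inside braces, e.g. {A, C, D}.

{1, 6, 8}

6: miss, frames [6]
7: miss, frames [6, 7]
6: hit
7: hit
6: hit
8: miss, frames [7, 6, 8]
6: hit
8: hit
6: hit
1: miss, evict 7, frames [8, 6, 1]
6: hit
1: hit
7: miss, evict 8, frames [6, 1, 7]
6: hit
7: hit
6: hit
1: hit
8: miss, evict 7, frames [6, 1, 8]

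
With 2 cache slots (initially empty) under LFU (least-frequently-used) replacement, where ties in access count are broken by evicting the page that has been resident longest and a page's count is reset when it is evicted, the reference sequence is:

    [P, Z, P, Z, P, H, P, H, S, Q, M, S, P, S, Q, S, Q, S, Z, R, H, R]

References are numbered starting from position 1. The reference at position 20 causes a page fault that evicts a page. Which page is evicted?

pos 1: P: miss, frames (P)
pos 2: Z: miss, frames (P Z)
pos 3: P: hit
pos 4: Z: hit
pos 5: P: hit
pos 6: H: miss, evict Z, frames (P H)
pos 7: P: hit
pos 8: H: hit
pos 9: S: miss, evict H, frames (P S)
pos 10: Q: miss, evict S, frames (P Q)
pos 11: M: miss, evict Q, frames (P M)
pos 12: S: miss, evict M, frames (P S)
pos 13: P: hit
pos 14: S: hit
pos 15: Q: miss, evict S, frames (P Q)
pos 16: S: miss, evict Q, frames (P S)
pos 17: Q: miss, evict S, frames (P Q)
pos 18: S: miss, evict Q, frames (P S)
pos 19: Z: miss, evict S, frames (P Z)
pos 20: R: miss, evict Z, frames (P R)
At position 20, page Z is evicted.

Z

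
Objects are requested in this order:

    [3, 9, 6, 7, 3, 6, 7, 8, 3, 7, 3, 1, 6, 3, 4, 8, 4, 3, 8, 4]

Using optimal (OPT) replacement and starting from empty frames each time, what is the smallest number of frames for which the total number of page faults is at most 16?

2

f=1: 20 faults
f=2: 13 faults
f=3: 8 faults
f=4: 7 faults
f=5: 7 faults
f=6: 7 faults
f=7: 7 faults
Smallest f with faults ≤ 16 is 2.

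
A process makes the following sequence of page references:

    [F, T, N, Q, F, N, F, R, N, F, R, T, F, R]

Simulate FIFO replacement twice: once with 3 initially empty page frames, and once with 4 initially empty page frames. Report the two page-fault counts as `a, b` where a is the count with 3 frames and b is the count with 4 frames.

3 frames: F F F F F . . F F . . F F F → 10 faults.
4 frames: F F F F . . . F . F . F . . → 7 faults.
7 < 10: adding a frame reduced faults, as is typical.

10, 7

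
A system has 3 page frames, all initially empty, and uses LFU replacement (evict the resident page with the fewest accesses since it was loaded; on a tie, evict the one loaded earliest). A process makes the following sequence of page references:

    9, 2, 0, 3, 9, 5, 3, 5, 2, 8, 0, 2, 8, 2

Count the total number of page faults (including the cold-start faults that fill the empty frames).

12

9: fault, frames {9}
2: fault, frames {9,2}
0: fault, frames {9,2,0}
3: fault, evict 9, frames {2,0,3}
9: fault, evict 2, frames {0,3,9}
5: fault, evict 0, frames {3,9,5}
3: hit
5: hit
2: fault, evict 9, frames {3,5,2}
8: fault, evict 2, frames {3,5,8}
0: fault, evict 8, frames {3,5,0}
2: fault, evict 0, frames {3,5,2}
8: fault, evict 2, frames {3,5,8}
2: fault, evict 8, frames {3,5,2}
Page faults: 12.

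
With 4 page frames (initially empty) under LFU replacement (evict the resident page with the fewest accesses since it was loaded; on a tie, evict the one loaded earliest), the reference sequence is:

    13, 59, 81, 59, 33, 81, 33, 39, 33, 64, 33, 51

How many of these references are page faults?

7

13: fault, frames (13)
59: fault, frames (13 59)
81: fault, frames (13 59 81)
59: hit
33: fault, frames (13 59 81 33)
81: hit
33: hit
39: fault, evict 13, frames (59 81 33 39)
33: hit
64: fault, evict 39, frames (59 81 33 64)
33: hit
51: fault, evict 64, frames (59 81 33 51)
Page faults: 7.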